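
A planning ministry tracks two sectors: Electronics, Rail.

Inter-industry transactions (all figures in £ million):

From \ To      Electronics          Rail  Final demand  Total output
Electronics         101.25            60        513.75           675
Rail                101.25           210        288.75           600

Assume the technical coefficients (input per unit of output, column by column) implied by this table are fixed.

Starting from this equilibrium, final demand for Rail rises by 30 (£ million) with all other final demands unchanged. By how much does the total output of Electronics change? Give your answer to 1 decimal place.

Δx_1 = 5.6

Technical coefficients a_ij = z_ij / X_j:
  a_11 = 101.25/675 = 0.15, a_21 = 101.25/675 = 0.15
  a_12 = 60/600 = 0.10, a_22 = 210/600 = 0.35
I − A =
  [   0.85    -0.10]
  [  -0.15     0.65]
det(I−A) = (0.85)(0.65) − (-0.10)(-0.15) = 0.5375
adj(I−A) = [[0.65, 0.10], [0.15, 0.85]]
(I − A)⁻¹ = adj(I−A) / det(I−A) ≈
  [   1.2093     0.1860]
  [   0.2791     1.5814]
Δx = (I − A)⁻¹ Δd with Δd having +30 in the Rail component and 0 elsewhere.
So Δx_1 = L_12 · (+30), where L_12 = adj(I−A)_12 / det(I−A) = 0.10 / 0.5375.
Δx_1 = 0.10 × (+30) / 0.5375 = 3.00 / 0.5375 ≈ 5.6.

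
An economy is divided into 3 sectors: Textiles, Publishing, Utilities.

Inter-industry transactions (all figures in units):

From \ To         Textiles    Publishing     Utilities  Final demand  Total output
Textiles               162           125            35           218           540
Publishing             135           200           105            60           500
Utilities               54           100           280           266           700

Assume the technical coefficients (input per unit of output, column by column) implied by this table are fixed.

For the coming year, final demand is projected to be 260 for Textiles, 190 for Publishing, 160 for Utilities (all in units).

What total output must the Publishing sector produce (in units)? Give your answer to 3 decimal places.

Technical coefficients a_ij = z_ij / X_j:
  a_11 = 162/540 = 0.30, a_21 = 135/540 = 0.25, a_31 = 54/540 = 0.10
  a_12 = 125/500 = 0.25, a_22 = 200/500 = 0.40, a_32 = 100/500 = 0.20
  a_13 = 35/700 = 0.05, a_23 = 105/700 = 0.15, a_33 = 280/700 = 0.40
I − A =
  [   0.70    -0.25    -0.05]
  [  -0.25     0.60    -0.15]
  [  -0.10    -0.20     0.60]
Cofactors of I−A, C_ij = (−1)^(i+j)·(minor ij) (rows/columns in the sector order above):
  C_11 = (0.60)(0.60) − (-0.15)(-0.20) = 0.3300
  C_12 = −[(-0.25)(0.60) − (-0.15)(-0.10)] = 0.1650
  C_13 = (-0.25)(-0.20) − (0.60)(-0.10) = 0.1100
  C_21 = −[(-0.25)(0.60) − (-0.05)(-0.20)] = 0.1600
  C_22 = (0.70)(0.60) − (-0.05)(-0.10) = 0.4150
  C_23 = −[(0.70)(-0.20) − (-0.25)(-0.10)] = 0.1650
  C_31 = (-0.25)(-0.15) − (-0.05)(0.60) = 0.0675
  C_32 = −[(0.70)(-0.15) − (-0.05)(-0.25)] = 0.1175
  C_33 = (0.70)(0.60) − (-0.25)(-0.25) = 0.3575
det(I−A) = Σ_j (I−A)_1j·C_1j = (0.70)(0.3300) + (-0.25)(0.1650) + (-0.05)(0.1100) = 0.18425
adj(I−A) = Cᵀ =
  [ 0.3300   0.1600   0.0675]
  [ 0.1650   0.4150   0.1175]
  [ 0.1100   0.1650   0.3575]
(I − A)⁻¹ = adj(I−A) / det(I−A) ≈
  [   1.7910     0.8684     0.3664]
  [   0.8955     2.2524     0.6377]
  [   0.5970     0.8955     1.9403]
x = (I − A)⁻¹ d = adj(I−A)·d / det(I−A), with det(I−A) = 0.18425:
  x_1 = (0.3300·260 + 0.1600·190 + 0.0675·160) / 0.18425 = 127.00 / 0.18425 ≈ 689.281
  x_2 = (0.1650·260 + 0.4150·190 + 0.1175·160) / 0.18425 = 140.55 / 0.18425 ≈ 762.822
  x_3 = (0.1100·260 + 0.1650·190 + 0.3575·160) / 0.18425 = 117.15 / 0.18425 ≈ 635.821

x_2 = 762.822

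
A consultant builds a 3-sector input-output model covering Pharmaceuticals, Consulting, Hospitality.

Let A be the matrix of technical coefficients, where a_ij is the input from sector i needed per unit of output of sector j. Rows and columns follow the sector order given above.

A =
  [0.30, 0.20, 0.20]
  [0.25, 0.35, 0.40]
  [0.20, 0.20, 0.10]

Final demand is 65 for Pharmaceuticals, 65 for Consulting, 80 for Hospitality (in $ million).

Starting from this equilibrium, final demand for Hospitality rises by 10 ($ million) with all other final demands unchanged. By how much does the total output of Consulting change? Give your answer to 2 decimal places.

Δx_2 = 12.87

I − A =
  [   0.70    -0.20    -0.20]
  [  -0.25     0.65    -0.40]
  [  -0.20    -0.20     0.90]
Cofactors of I−A, C_ij = (−1)^(i+j)·(minor ij) (rows/columns in the sector order above):
  C_11 = (0.65)(0.90) − (-0.40)(-0.20) = 0.5050
  C_12 = −[(-0.25)(0.90) − (-0.40)(-0.20)] = 0.3050
  C_13 = (-0.25)(-0.20) − (0.65)(-0.20) = 0.1800
  C_21 = −[(-0.20)(0.90) − (-0.20)(-0.20)] = 0.2200
  C_22 = (0.70)(0.90) − (-0.20)(-0.20) = 0.5900
  C_23 = −[(0.70)(-0.20) − (-0.20)(-0.20)] = 0.1800
  C_31 = (-0.20)(-0.40) − (-0.20)(0.65) = 0.2100
  C_32 = −[(0.70)(-0.40) − (-0.20)(-0.25)] = 0.3300
  C_33 = (0.70)(0.65) − (-0.20)(-0.25) = 0.4050
det(I−A) = Σ_j (I−A)_1j·C_1j = (0.70)(0.5050) + (-0.20)(0.3050) + (-0.20)(0.1800) = 0.2565
adj(I−A) = Cᵀ =
  [ 0.5050   0.2200   0.2100]
  [ 0.3050   0.5900   0.3300]
  [ 0.1800   0.1800   0.4050]
(I − A)⁻¹ = adj(I−A) / det(I−A) ≈
  [   1.9688     0.8577     0.8187]
  [   1.1891     2.3002     1.2865]
  [   0.7018     0.7018     1.5789]
Δx = (I − A)⁻¹ Δd with Δd having +10 in the Hospitality component and 0 elsewhere.
So Δx_2 = L_23 · (+10), where L_23 = adj(I−A)_23 / det(I−A) = 0.3300 / 0.2565.
Δx_2 = 0.3300 × (+10) / 0.2565 = 3.30 / 0.2565 ≈ 12.87.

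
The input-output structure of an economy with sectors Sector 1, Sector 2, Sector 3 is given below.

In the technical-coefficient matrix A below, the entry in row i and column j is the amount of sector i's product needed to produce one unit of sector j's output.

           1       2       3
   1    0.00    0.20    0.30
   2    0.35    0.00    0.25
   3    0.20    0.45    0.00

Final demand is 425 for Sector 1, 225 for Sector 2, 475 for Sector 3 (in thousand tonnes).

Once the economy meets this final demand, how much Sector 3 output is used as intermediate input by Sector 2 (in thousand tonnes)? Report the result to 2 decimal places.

z_32 = 353.53

I − A =
  [   1.00    -0.20    -0.30]
  [  -0.35     1.00    -0.25]
  [  -0.20    -0.45     1.00]
Cofactors of I−A, C_ij = (−1)^(i+j)·(minor ij) (rows/columns in the sector order above):
  C_11 = (1.00)(1.00) − (-0.25)(-0.45) = 0.8875
  C_12 = −[(-0.35)(1.00) − (-0.25)(-0.20)] = 0.4000
  C_13 = (-0.35)(-0.45) − (1.00)(-0.20) = 0.3575
  C_21 = −[(-0.20)(1.00) − (-0.30)(-0.45)] = 0.3350
  C_22 = (1.00)(1.00) − (-0.30)(-0.20) = 0.9400
  C_23 = −[(1.00)(-0.45) − (-0.20)(-0.20)] = 0.4900
  C_31 = (-0.20)(-0.25) − (-0.30)(1.00) = 0.3500
  C_32 = −[(1.00)(-0.25) − (-0.30)(-0.35)] = 0.3550
  C_33 = (1.00)(1.00) − (-0.20)(-0.35) = 0.9300
det(I−A) = Σ_j (I−A)_1j·C_1j = (1.00)(0.8875) + (-0.20)(0.4000) + (-0.30)(0.3575) = 0.70025
adj(I−A) = Cᵀ =
  [ 0.8875   0.3350   0.3500]
  [ 0.4000   0.9400   0.3550]
  [ 0.3575   0.4900   0.9300]
(I − A)⁻¹ = adj(I−A) / det(I−A) ≈
  [   1.2674     0.4784     0.4998]
  [   0.5712     1.3424     0.5070]
  [   0.5105     0.6998     1.3281]
First solve x = (I − A)⁻¹ d = adj(I−A)·d / det(I−A); in particular x_2 = (0.4000·425 + 0.9400·225 + 0.3550·475) / 0.70025 = 550.125 / 0.70025 ≈ 785.6123.
Intermediate flow from 3 to 2: z_32 = a_32 · x_2 = 0.45 × 550.125 / 0.70025 = 247.55625 / 0.70025 ≈ 353.53.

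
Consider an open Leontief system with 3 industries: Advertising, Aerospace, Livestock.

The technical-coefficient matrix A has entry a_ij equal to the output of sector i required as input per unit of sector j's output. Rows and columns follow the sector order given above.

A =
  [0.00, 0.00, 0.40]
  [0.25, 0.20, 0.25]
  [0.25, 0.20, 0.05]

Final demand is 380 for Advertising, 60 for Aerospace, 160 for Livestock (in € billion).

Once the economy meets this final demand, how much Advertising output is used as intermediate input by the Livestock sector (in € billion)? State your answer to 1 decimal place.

I − A =
  [   1.00     0.00    -0.40]
  [  -0.25     0.80    -0.25]
  [  -0.25    -0.20     0.95]
Cofactors of I−A, C_ij = (−1)^(i+j)·(minor ij) (rows/columns in the sector order above):
  C_11 = (0.80)(0.95) − (-0.25)(-0.20) = 0.7100
  C_12 = −[(-0.25)(0.95) − (-0.25)(-0.25)] = 0.3000
  C_13 = (-0.25)(-0.20) − (0.80)(-0.25) = 0.2500
  C_21 = −[(0.00)(0.95) − (-0.40)(-0.20)] = 0.0800
  C_22 = (1.00)(0.95) − (-0.40)(-0.25) = 0.8500
  C_23 = −[(1.00)(-0.20) − (0.00)(-0.25)] = 0.2000
  C_31 = (0.00)(-0.25) − (-0.40)(0.80) = 0.3200
  C_32 = −[(1.00)(-0.25) − (-0.40)(-0.25)] = 0.3500
  C_33 = (1.00)(0.80) − (0.00)(-0.25) = 0.8000
det(I−A) = Σ_j (I−A)_1j·C_1j = (1.00)(0.7100) + (0.00)(0.3000) + (-0.40)(0.2500) = 0.6100
adj(I−A) = Cᵀ =
  [ 0.7100   0.0800   0.3200]
  [ 0.3000   0.8500   0.3500]
  [ 0.2500   0.2000   0.8000]
(I − A)⁻¹ = adj(I−A) / det(I−A) ≈
  [   1.1639     0.1311     0.5246]
  [   0.4918     1.3934     0.5738]
  [   0.4098     0.3279     1.3115]
First solve x = (I − A)⁻¹ d = adj(I−A)·d / det(I−A); in particular x_3 = (0.2500·380 + 0.2000·60 + 0.8000·160) / 0.6100 = 235.00 / 0.6100 ≈ 385.246.
Intermediate flow from 1 to 3: z_13 = a_13 · x_3 = 0.40 × 235.00 / 0.6100 = 94.00 / 0.6100 ≈ 154.1.

z_13 = 154.1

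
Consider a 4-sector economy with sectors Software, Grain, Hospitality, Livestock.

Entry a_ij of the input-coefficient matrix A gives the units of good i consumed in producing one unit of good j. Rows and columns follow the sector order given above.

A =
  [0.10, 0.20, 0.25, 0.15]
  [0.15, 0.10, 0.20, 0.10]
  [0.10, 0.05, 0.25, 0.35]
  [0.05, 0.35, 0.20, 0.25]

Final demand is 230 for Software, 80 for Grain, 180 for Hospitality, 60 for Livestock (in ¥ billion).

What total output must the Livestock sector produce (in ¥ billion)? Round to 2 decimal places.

x_4 = 419.89

I − A =
  [   0.90    -0.20    -0.25    -0.15]
  [  -0.15     0.90    -0.20    -0.10]
  [  -0.10    -0.05     0.75    -0.35]
  [  -0.05    -0.35    -0.20     0.75]
Compute the cofactors C_ij = (−1)^(i+j)·(3×3 minor ij) of I−A; the adjugate is their transpose:
adj(I−A) = Cᵀ =
  [ 0.384000   0.179375   0.231500   0.208750]
  [ 0.098125   0.411500   0.185375   0.161000]
  [ 0.104000   0.167375   0.537875   0.294125]
  [ 0.099125   0.248625   0.245375   0.547625]
det(I−A) = Σ_j (I−A)_1j·C_1j = (0.90)(0.384000) + (-0.20)(0.098125) + (-0.25)(0.104000) + (-0.15)(0.099125) = 0.28510625
(I − A)⁻¹ = adj(I−A) / det(I−A) ≈
  [   1.3469     0.6292     0.8120     0.7322]
  [   0.3442     1.4433     0.6502     0.5647]
  [   0.3648     0.5871     1.8866     1.0316]
  [   0.3477     0.8720     0.8606     1.9208]
x = (I − A)⁻¹ d = adj(I−A)·d / det(I−A), with det(I−A) = 0.28510625:
  x_1 = (0.384000·230 + 0.179375·80 + 0.231500·180 + 0.208750·60) / 0.28510625 = 156.865 / 0.28510625 ≈ 550.20
  x_2 = (0.098125·230 + 0.411500·80 + 0.185375·180 + 0.161000·60) / 0.28510625 = 98.51625 / 0.28510625 ≈ 345.54
  x_3 = (0.104000·230 + 0.167375·80 + 0.537875·180 + 0.294125·60) / 0.28510625 = 151.775 / 0.28510625 ≈ 532.35
  x_4 = (0.099125·230 + 0.248625·80 + 0.245375·180 + 0.547625·60) / 0.28510625 = 119.71375 / 0.28510625 ≈ 419.89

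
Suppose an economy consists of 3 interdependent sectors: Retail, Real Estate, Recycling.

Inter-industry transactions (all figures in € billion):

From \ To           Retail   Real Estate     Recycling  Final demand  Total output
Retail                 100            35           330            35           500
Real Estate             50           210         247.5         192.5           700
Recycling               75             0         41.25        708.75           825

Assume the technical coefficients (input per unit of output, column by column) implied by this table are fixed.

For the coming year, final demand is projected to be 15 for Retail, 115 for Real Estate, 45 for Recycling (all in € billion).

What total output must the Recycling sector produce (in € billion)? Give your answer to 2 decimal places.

x_3 = 56.75

Technical coefficients a_ij = z_ij / X_j:
  a_11 = 100/500 = 0.20, a_21 = 50/500 = 0.10, a_31 = 75/500 = 0.15
  a_12 = 35/700 = 0.05, a_22 = 210/700 = 0.30, a_32 = 0/700 = 0.00
  a_13 = 330/825 = 0.40, a_23 = 247.5/825 = 0.30, a_33 = 41.25/825 = 0.05
I − A =
  [   0.80    -0.05    -0.40]
  [  -0.10     0.70    -0.30]
  [  -0.15     0.00     0.95]
Cofactors of I−A, C_ij = (−1)^(i+j)·(minor ij) (rows/columns in the sector order above):
  C_11 = (0.70)(0.95) − (-0.30)(0.00) = 0.6650
  C_12 = −[(-0.10)(0.95) − (-0.30)(-0.15)] = 0.1400
  C_13 = (-0.10)(0.00) − (0.70)(-0.15) = 0.1050
  C_21 = −[(-0.05)(0.95) − (-0.40)(0.00)] = 0.0475
  C_22 = (0.80)(0.95) − (-0.40)(-0.15) = 0.7000
  C_23 = −[(0.80)(0.00) − (-0.05)(-0.15)] = 0.0075
  C_31 = (-0.05)(-0.30) − (-0.40)(0.70) = 0.2950
  C_32 = −[(0.80)(-0.30) − (-0.40)(-0.10)] = 0.2800
  C_33 = (0.80)(0.70) − (-0.05)(-0.10) = 0.5550
det(I−A) = Σ_j (I−A)_1j·C_1j = (0.80)(0.6650) + (-0.05)(0.1400) + (-0.40)(0.1050) = 0.4830
adj(I−A) = Cᵀ =
  [ 0.6650   0.0475   0.2950]
  [ 0.1400   0.7000   0.2800]
  [ 0.1050   0.0075   0.5550]
(I − A)⁻¹ = adj(I−A) / det(I−A) ≈
  [   1.3768     0.0983     0.6108]
  [   0.2899     1.4493     0.5797]
  [   0.2174     0.0155     1.1491]
x = (I − A)⁻¹ d = adj(I−A)·d / det(I−A), with det(I−A) = 0.4830:
  x_1 = (0.6650·15 + 0.0475·115 + 0.2950·45) / 0.4830 = 28.7125 / 0.4830 ≈ 59.45
  x_2 = (0.1400·15 + 0.7000·115 + 0.2800·45) / 0.4830 = 95.20 / 0.4830 ≈ 197.10
  x_3 = (0.1050·15 + 0.0075·115 + 0.5550·45) / 0.4830 = 27.4125 / 0.4830 ≈ 56.75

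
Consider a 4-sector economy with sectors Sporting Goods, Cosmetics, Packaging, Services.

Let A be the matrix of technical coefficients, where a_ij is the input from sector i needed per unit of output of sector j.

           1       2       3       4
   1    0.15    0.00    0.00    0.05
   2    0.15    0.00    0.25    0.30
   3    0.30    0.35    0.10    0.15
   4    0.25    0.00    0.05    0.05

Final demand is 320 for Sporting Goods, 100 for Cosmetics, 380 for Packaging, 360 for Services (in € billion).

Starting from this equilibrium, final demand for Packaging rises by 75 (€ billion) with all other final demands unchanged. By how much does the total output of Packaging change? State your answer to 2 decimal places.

Δx_3 = 94.01

I − A =
  [   0.85     0.00     0.00    -0.05]
  [  -0.15     1.00    -0.25    -0.30]
  [  -0.30    -0.35     0.90    -0.15]
  [  -0.25     0.00    -0.05     0.95]
Compute the cofactors C_ij = (−1)^(i+j)·(3×3 minor ij) of I−A; the adjugate is their transpose:
adj(I−A) = Cᵀ =
  [ 0.759125   0.000875   0.002500   0.040625]
  [ 0.279750   0.708375   0.211875   0.271875]
  [ 0.398625   0.278250   0.795000   0.234375]
  [ 0.220750   0.014875   0.042500   0.690625]
det(I−A) = Σ_j (I−A)_1j·C_1j = (0.85)(0.759125) + (0.00)(0.279750) + (0.00)(0.398625) + (-0.05)(0.220750) = 0.63421875
(I − A)⁻¹ = adj(I−A) / det(I−A) ≈
  [   1.1969     0.0014     0.0039     0.0641]
  [   0.4411     1.1169     0.3341     0.4287]
  [   0.6285     0.4387     1.2535     0.3695]
  [   0.3481     0.0235     0.0670     1.0889]
Δx = (I − A)⁻¹ Δd with Δd having +75 in the Packaging component and 0 elsewhere.
So Δx_3 = L_33 · (+75), where L_33 = adj(I−A)_33 / det(I−A) = 0.795000 / 0.63421875.
Δx_3 = 0.795000 × (+75) / 0.63421875 = 59.625 / 0.63421875 ≈ 94.01.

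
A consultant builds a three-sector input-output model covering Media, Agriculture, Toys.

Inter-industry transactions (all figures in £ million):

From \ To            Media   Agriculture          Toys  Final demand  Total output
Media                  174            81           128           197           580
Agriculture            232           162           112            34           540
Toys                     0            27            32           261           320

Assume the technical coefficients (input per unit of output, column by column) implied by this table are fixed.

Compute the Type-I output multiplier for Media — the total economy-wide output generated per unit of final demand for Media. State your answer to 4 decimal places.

m_1 = 2.7062

Technical coefficients a_ij = z_ij / X_j:
  a_11 = 174/580 = 0.30, a_21 = 232/580 = 0.40, a_31 = 0/580 = 0.00
  a_12 = 81/540 = 0.15, a_22 = 162/540 = 0.30, a_32 = 27/540 = 0.05
  a_13 = 128/320 = 0.40, a_23 = 112/320 = 0.35, a_33 = 32/320 = 0.10
I − A =
  [   0.70    -0.15    -0.40]
  [  -0.40     0.70    -0.35]
  [   0.00    -0.05     0.90]
Cofactors of I−A, C_ij = (−1)^(i+j)·(minor ij) (rows/columns in the sector order above):
  C_11 = (0.70)(0.90) − (-0.35)(-0.05) = 0.6125
  C_12 = −[(-0.40)(0.90) − (-0.35)(0.00)] = 0.3600
  C_13 = (-0.40)(-0.05) − (0.70)(0.00) = 0.0200
  C_21 = −[(-0.15)(0.90) − (-0.40)(-0.05)] = 0.1550
  C_22 = (0.70)(0.90) − (-0.40)(0.00) = 0.6300
  C_23 = −[(0.70)(-0.05) − (-0.15)(0.00)] = 0.0350
  C_31 = (-0.15)(-0.35) − (-0.40)(0.70) = 0.3325
  C_32 = −[(0.70)(-0.35) − (-0.40)(-0.40)] = 0.4050
  C_33 = (0.70)(0.70) − (-0.15)(-0.40) = 0.4300
det(I−A) = Σ_j (I−A)_1j·C_1j = (0.70)(0.6125) + (-0.15)(0.3600) + (-0.40)(0.0200) = 0.36675
adj(I−A) = Cᵀ =
  [ 0.6125   0.1550   0.3325]
  [ 0.3600   0.6300   0.4050]
  [ 0.0200   0.0350   0.4300]
(I − A)⁻¹ = adj(I−A) / det(I−A) ≈
  [   1.67007     0.42263     0.90661]
  [   0.98160     1.71779     1.10429]
  [   0.05453     0.09543     1.17246]
The output multiplier for sector j is the column-j sum of the Leontief inverse (I − A)⁻¹ = adj(I−A) / det(I−A).
Column 1 of adj(I−A): (0.6125, 0.3600, 0.0200); det(I−A) = 0.36675.
m_1 = (0.6125 + 0.3600 + 0.0200) / 0.36675 = 0.9925 / 0.36675 ≈ 2.7062.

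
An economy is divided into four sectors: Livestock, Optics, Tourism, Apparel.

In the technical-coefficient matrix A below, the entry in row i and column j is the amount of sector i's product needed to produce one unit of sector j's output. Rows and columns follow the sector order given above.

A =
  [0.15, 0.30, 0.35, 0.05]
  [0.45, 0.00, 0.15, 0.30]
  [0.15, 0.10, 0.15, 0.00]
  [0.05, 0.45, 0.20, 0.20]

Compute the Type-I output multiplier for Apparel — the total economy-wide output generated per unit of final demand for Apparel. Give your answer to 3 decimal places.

I − A =
  [   0.85    -0.30    -0.35    -0.05]
  [  -0.45     1.00    -0.15    -0.30]
  [  -0.15    -0.10     0.85     0.00]
  [  -0.05    -0.45    -0.20     0.80]
Compute the cofactors C_ij = (−1)^(i+j)·(3×3 minor ij) of I−A; the adjugate is their transpose:
adj(I−A) = Cᵀ =
  [ 0.547250   0.252125   0.300125   0.128750]
  [ 0.345750   0.532375   0.288375   0.221250]
  [ 0.137250   0.107125   0.440125   0.048750]
  [ 0.263000   0.342000   0.291000   0.520000]
det(I−A) = Σ_j (I−A)_1j·C_1j = (0.85)(0.547250) + (-0.30)(0.345750) + (-0.35)(0.137250) + (-0.05)(0.263000) = 0.30025
(I − A)⁻¹ = adj(I−A) / det(I−A) ≈
  [   1.8226     0.8397     0.9996     0.4288]
  [   1.1515     1.7731     0.9604     0.7369]
  [   0.4571     0.3568     1.4659     0.1624]
  [   0.8759     1.1391     0.9692     1.7319]
The output multiplier for sector j is the column-j sum of the Leontief inverse (I − A)⁻¹ = adj(I−A) / det(I−A).
Column 4 of adj(I−A): (0.128750, 0.221250, 0.048750, 0.520000); det(I−A) = 0.30025.
m_4 = (0.128750 + 0.221250 + 0.048750 + 0.520000) / 0.30025 = 0.91875 / 0.30025 ≈ 3.060.

m_4 = 3.060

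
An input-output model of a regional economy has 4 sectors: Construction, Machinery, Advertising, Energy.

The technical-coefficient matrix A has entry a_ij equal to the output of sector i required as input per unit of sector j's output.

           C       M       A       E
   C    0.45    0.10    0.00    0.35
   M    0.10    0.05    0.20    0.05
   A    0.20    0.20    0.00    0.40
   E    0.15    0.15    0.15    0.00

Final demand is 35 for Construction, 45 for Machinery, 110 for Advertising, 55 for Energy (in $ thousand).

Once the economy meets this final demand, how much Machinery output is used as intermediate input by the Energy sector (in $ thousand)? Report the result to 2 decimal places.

I − A =
  [   0.55    -0.10     0.00    -0.35]
  [  -0.10     0.95    -0.20    -0.05]
  [  -0.20    -0.20     1.00    -0.40]
  [  -0.15    -0.15    -0.15     1.00]
Compute the cofactors C_ij = (−1)^(i+j)·(3×3 minor ij) of I−A; the adjugate is their transpose:
adj(I−A) = Cᵀ =
  [ 0.832000   0.157000   0.081125   0.331500]
  [ 0.155000   0.454000   0.108875   0.120500]
  [ 0.273000   0.169000   0.452500   0.285000]
  [ 0.189000   0.117000   0.096375   0.486500]
det(I−A) = Σ_j (I−A)_1j·C_1j = (0.55)(0.832000) + (-0.10)(0.155000) + (0.00)(0.273000) + (-0.35)(0.189000) = 0.37595
(I − A)⁻¹ = adj(I−A) / det(I−A) ≈
  [   2.2131     0.4176     0.2158     0.8818]
  [   0.4123     1.2076     0.2896     0.3205]
  [   0.7262     0.4495     1.2036     0.7581]
  [   0.5027     0.3112     0.2564     1.2941]
First solve x = (I − A)⁻¹ d = adj(I−A)·d / det(I−A); in particular x_E = (0.189000·35 + 0.117000·45 + 0.096375·110 + 0.486500·55) / 0.37595 = 49.23875 / 0.37595 ≈ 130.9715.
Intermediate flow from M to E: z_ME = a_ME · x_E = 0.05 × 49.23875 / 0.37595 = 2.4619375 / 0.37595 ≈ 6.55.

z_ME = 6.55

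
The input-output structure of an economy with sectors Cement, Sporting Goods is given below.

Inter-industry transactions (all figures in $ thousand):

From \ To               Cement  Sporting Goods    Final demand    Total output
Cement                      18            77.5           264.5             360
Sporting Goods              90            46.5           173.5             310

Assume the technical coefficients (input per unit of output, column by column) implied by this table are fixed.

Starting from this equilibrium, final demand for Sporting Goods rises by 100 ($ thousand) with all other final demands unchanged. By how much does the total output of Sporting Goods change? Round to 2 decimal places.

Δx_2 = 127.52

Technical coefficients a_ij = z_ij / X_j:
  a_11 = 18/360 = 0.05, a_21 = 90/360 = 0.25
  a_12 = 77.5/310 = 0.25, a_22 = 46.5/310 = 0.15
I − A =
  [   0.95    -0.25]
  [  -0.25     0.85]
det(I−A) = (0.95)(0.85) − (-0.25)(-0.25) = 0.7450
adj(I−A) = [[0.85, 0.25], [0.25, 0.95]]
(I − A)⁻¹ = adj(I−A) / det(I−A) ≈
  [   1.1409     0.3356]
  [   0.3356     1.2752]
Δx = (I − A)⁻¹ Δd with Δd having +100 in the Sporting Goods component and 0 elsewhere.
So Δx_2 = L_22 · (+100), where L_22 = adj(I−A)_22 / det(I−A) = 0.95 / 0.7450.
Δx_2 = 0.95 × (+100) / 0.7450 = 95.00 / 0.7450 ≈ 127.52.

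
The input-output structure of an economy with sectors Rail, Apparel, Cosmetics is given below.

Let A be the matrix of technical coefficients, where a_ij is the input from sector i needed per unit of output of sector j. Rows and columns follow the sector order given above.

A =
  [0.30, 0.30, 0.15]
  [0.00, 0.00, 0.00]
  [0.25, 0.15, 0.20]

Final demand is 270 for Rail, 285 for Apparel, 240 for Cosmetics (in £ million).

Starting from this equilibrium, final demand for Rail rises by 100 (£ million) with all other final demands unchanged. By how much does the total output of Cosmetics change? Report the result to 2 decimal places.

I − A =
  [   0.70    -0.30    -0.15]
  [   0.00     1.00     0.00]
  [  -0.25    -0.15     0.80]
Cofactors of I−A, C_ij = (−1)^(i+j)·(minor ij) (rows/columns in the sector order above):
  C_11 = (1.00)(0.80) − (0.00)(-0.15) = 0.8000
  C_12 = −[(0.00)(0.80) − (0.00)(-0.25)] = 0.0000
  C_13 = (0.00)(-0.15) − (1.00)(-0.25) = 0.2500
  C_21 = −[(-0.30)(0.80) − (-0.15)(-0.15)] = 0.2625
  C_22 = (0.70)(0.80) − (-0.15)(-0.25) = 0.5225
  C_23 = −[(0.70)(-0.15) − (-0.30)(-0.25)] = 0.1800
  C_31 = (-0.30)(0.00) − (-0.15)(1.00) = 0.1500
  C_32 = −[(0.70)(0.00) − (-0.15)(0.00)] = 0.0000
  C_33 = (0.70)(1.00) − (-0.30)(0.00) = 0.7000
det(I−A) = Σ_j (I−A)_1j·C_1j = (0.70)(0.8000) + (-0.30)(0.0000) + (-0.15)(0.2500) = 0.5225
adj(I−A) = Cᵀ =
  [ 0.8000   0.2625   0.1500]
  [ 0.0000   0.5225   0.0000]
  [ 0.2500   0.1800   0.7000]
(I − A)⁻¹ = adj(I−A) / det(I−A) ≈
  [   1.5311     0.5024     0.2871]
  [   0.0000     1.0000     0.0000]
  [   0.4785     0.3445     1.3397]
Δx = (I − A)⁻¹ Δd with Δd having +100 in the Rail component and 0 elsewhere.
So Δx_3 = L_31 · (+100), where L_31 = adj(I−A)_31 / det(I−A) = 0.2500 / 0.5225.
Δx_3 = 0.2500 × (+100) / 0.5225 = 25.00 / 0.5225 ≈ 47.85.

Δx_3 = 47.85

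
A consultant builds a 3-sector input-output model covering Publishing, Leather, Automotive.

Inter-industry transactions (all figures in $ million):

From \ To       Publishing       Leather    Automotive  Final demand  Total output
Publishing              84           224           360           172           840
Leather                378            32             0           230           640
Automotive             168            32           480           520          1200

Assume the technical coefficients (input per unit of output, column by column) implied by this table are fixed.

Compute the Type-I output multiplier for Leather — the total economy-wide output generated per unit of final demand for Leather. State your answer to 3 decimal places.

Technical coefficients a_ij = z_ij / X_j:
  a_11 = 84/840 = 0.10, a_21 = 378/840 = 0.45, a_31 = 168/840 = 0.20
  a_12 = 224/640 = 0.35, a_22 = 32/640 = 0.05, a_32 = 32/640 = 0.05
  a_13 = 360/1200 = 0.30, a_23 = 0/1200 = 0.00, a_33 = 480/1200 = 0.40
I − A =
  [   0.90    -0.35    -0.30]
  [  -0.45     0.95     0.00]
  [  -0.20    -0.05     0.60]
Cofactors of I−A, C_ij = (−1)^(i+j)·(minor ij) (rows/columns in the sector order above):
  C_11 = (0.95)(0.60) − (0.00)(-0.05) = 0.5700
  C_12 = −[(-0.45)(0.60) − (0.00)(-0.20)] = 0.2700
  C_13 = (-0.45)(-0.05) − (0.95)(-0.20) = 0.2125
  C_21 = −[(-0.35)(0.60) − (-0.30)(-0.05)] = 0.2250
  C_22 = (0.90)(0.60) − (-0.30)(-0.20) = 0.4800
  C_23 = −[(0.90)(-0.05) − (-0.35)(-0.20)] = 0.1150
  C_31 = (-0.35)(0.00) − (-0.30)(0.95) = 0.2850
  C_32 = −[(0.90)(0.00) − (-0.30)(-0.45)] = 0.1350
  C_33 = (0.90)(0.95) − (-0.35)(-0.45) = 0.6975
det(I−A) = Σ_j (I−A)_1j·C_1j = (0.90)(0.5700) + (-0.35)(0.2700) + (-0.30)(0.2125) = 0.35475
adj(I−A) = Cᵀ =
  [ 0.5700   0.2250   0.2850]
  [ 0.2700   0.4800   0.1350]
  [ 0.2125   0.1150   0.6975]
(I − A)⁻¹ = adj(I−A) / det(I−A) ≈
  [   1.6068     0.6342     0.8034]
  [   0.7611     1.3531     0.3805]
  [   0.5990     0.3242     1.9662]
The output multiplier for sector j is the column-j sum of the Leontief inverse (I − A)⁻¹ = adj(I−A) / det(I−A).
Column 2 of adj(I−A): (0.2250, 0.4800, 0.1150); det(I−A) = 0.35475.
m_2 = (0.2250 + 0.4800 + 0.1150) / 0.35475 = 0.82 / 0.35475 ≈ 2.311.

m_2 = 2.311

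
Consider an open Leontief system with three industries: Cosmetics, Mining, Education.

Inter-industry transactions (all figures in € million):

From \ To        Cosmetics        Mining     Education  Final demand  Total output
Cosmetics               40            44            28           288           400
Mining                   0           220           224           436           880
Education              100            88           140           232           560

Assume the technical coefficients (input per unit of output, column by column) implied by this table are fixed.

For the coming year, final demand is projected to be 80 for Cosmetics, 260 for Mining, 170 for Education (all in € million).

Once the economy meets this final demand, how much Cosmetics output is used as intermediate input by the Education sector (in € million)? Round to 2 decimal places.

z_13 = 17.15

Technical coefficients a_ij = z_ij / X_j:
  a_11 = 40/400 = 0.10, a_21 = 0/400 = 0.00, a_31 = 100/400 = 0.25
  a_12 = 44/880 = 0.05, a_22 = 220/880 = 0.25, a_32 = 88/880 = 0.10
  a_13 = 28/560 = 0.05, a_23 = 224/560 = 0.40, a_33 = 140/560 = 0.25
I − A =
  [   0.90    -0.05    -0.05]
  [   0.00     0.75    -0.40]
  [  -0.25    -0.10     0.75]
Cofactors of I−A, C_ij = (−1)^(i+j)·(minor ij) (rows/columns in the sector order above):
  C_11 = (0.75)(0.75) − (-0.40)(-0.10) = 0.5225
  C_12 = −[(0.00)(0.75) − (-0.40)(-0.25)] = 0.1000
  C_13 = (0.00)(-0.10) − (0.75)(-0.25) = 0.1875
  C_21 = −[(-0.05)(0.75) − (-0.05)(-0.10)] = 0.0425
  C_22 = (0.90)(0.75) − (-0.05)(-0.25) = 0.6625
  C_23 = −[(0.90)(-0.10) − (-0.05)(-0.25)] = 0.1025
  C_31 = (-0.05)(-0.40) − (-0.05)(0.75) = 0.0575
  C_32 = −[(0.90)(-0.40) − (-0.05)(0.00)] = 0.3600
  C_33 = (0.90)(0.75) − (-0.05)(0.00) = 0.6750
det(I−A) = Σ_j (I−A)_1j·C_1j = (0.90)(0.5225) + (-0.05)(0.1000) + (-0.05)(0.1875) = 0.455875
adj(I−A) = Cᵀ =
  [ 0.5225   0.0425   0.0575]
  [ 0.1000   0.6625   0.3600]
  [ 0.1875   0.1025   0.6750]
(I − A)⁻¹ = adj(I−A) / det(I−A) ≈
  [   1.1461     0.0932     0.1261]
  [   0.2194     1.4532     0.7897]
  [   0.4113     0.2248     1.4807]
First solve x = (I − A)⁻¹ d = adj(I−A)·d / det(I−A); in particular x_3 = (0.1875·80 + 0.1025·260 + 0.6750·170) / 0.455875 = 156.40 / 0.455875 ≈ 343.0765.
Intermediate flow from 1 to 3: z_13 = a_13 · x_3 = 0.05 × 156.40 / 0.455875 = 7.82 / 0.455875 ≈ 17.15.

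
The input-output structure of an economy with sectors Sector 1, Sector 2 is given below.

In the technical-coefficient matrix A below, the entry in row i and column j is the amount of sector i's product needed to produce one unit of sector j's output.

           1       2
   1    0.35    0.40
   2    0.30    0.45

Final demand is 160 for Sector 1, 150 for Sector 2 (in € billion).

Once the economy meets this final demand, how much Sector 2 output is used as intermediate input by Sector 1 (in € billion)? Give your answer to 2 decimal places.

z_21 = 186.95

I − A =
  [   0.65    -0.40]
  [  -0.30     0.55]
det(I−A) = (0.65)(0.55) − (-0.40)(-0.30) = 0.2375
adj(I−A) = [[0.55, 0.40], [0.30, 0.65]]
(I − A)⁻¹ = adj(I−A) / det(I−A) ≈
  [   2.3158     1.6842]
  [   1.2632     2.7368]
First solve x = (I − A)⁻¹ d = adj(I−A)·d / det(I−A); in particular x_1 = (0.55·160 + 0.40·150) / 0.2375 = 148.00 / 0.2375 ≈ 623.1579.
Intermediate flow from 2 to 1: z_21 = a_21 · x_1 = 0.30 × 148.00 / 0.2375 = 44.40 / 0.2375 ≈ 186.95.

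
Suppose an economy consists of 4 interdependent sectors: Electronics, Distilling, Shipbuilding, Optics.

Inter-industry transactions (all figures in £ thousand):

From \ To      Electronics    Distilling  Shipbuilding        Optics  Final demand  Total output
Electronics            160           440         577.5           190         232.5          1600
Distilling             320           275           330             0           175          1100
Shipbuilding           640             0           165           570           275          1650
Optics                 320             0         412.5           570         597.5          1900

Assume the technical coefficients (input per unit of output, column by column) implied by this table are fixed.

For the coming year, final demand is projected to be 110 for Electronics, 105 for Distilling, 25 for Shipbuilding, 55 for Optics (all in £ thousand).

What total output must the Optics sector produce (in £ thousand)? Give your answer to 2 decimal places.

x_O = 322.70

Technical coefficients a_ij = z_ij / X_j:
  a_EE = 160/1600 = 0.10, a_DE = 320/1600 = 0.20, a_SE = 640/1600 = 0.40, a_OE = 320/1600 = 0.20
  a_ED = 440/1100 = 0.40, a_DD = 275/1100 = 0.25, a_SD = 0/1100 = 0.00, a_OD = 0/1100 = 0.00
  a_ES = 577.5/1650 = 0.35, a_DS = 330/1650 = 0.20, a_SS = 165/1650 = 0.10, a_OS = 412.5/1650 = 0.25
  a_EO = 190/1900 = 0.10, a_DO = 0/1900 = 0.00, a_SO = 570/1900 = 0.30, a_OO = 570/1900 = 0.30
I − A =
  [   0.90    -0.40    -0.35    -0.10]
  [  -0.20     0.75    -0.20     0.00]
  [  -0.40     0.00     0.90    -0.30]
  [  -0.20     0.00    -0.25     0.70]
Compute the cofactors C_ij = (−1)^(i+j)·(3×3 minor ij) of I−A; the adjugate is their transpose:
adj(I−A) = Cᵀ =
  [ 0.41625   0.22200   0.25850   0.17025]
  [ 0.17900   0.35250   0.17600   0.10100]
  [ 0.25500   0.13600   0.40150   0.20850]
  [ 0.21000   0.11200   0.21725   0.39850]
det(I−A) = Σ_j (I−A)_1j·C_1j = (0.90)(0.41625) + (-0.40)(0.17900) + (-0.35)(0.25500) + (-0.10)(0.21000) = 0.192775
(I − A)⁻¹ = adj(I−A) / det(I−A) ≈
  [   2.1593     1.1516     1.3409     0.8832]
  [   0.9285     1.8286     0.9130     0.5239]
  [   1.3228     0.7055     2.0827     1.0816]
  [   1.0894     0.5810     1.1270     2.0672]
x = (I − A)⁻¹ d = adj(I−A)·d / det(I−A), with det(I−A) = 0.192775:
  x_E = (0.41625·110 + 0.22200·105 + 0.25850·25 + 0.17025·55) / 0.192775 = 84.92375 / 0.192775 ≈ 440.53
  x_D = (0.17900·110 + 0.35250·105 + 0.17600·25 + 0.10100·55) / 0.192775 = 66.6575 / 0.192775 ≈ 345.78
  x_S = (0.25500·110 + 0.13600·105 + 0.40150·25 + 0.20850·55) / 0.192775 = 63.835 / 0.192775 ≈ 331.14
  x_O = (0.21000·110 + 0.11200·105 + 0.21725·25 + 0.39850·55) / 0.192775 = 62.20875 / 0.192775 ≈ 322.70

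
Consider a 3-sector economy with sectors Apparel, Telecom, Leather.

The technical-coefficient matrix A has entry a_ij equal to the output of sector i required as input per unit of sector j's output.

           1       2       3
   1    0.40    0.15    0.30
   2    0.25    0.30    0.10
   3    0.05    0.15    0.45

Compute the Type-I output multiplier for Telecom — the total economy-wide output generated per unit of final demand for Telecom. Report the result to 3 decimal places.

m_2 = 3.019

I − A =
  [   0.60    -0.15    -0.30]
  [  -0.25     0.70    -0.10]
  [  -0.05    -0.15     0.55]
Cofactors of I−A, C_ij = (−1)^(i+j)·(minor ij) (rows/columns in the sector order above):
  C_11 = (0.70)(0.55) − (-0.10)(-0.15) = 0.3700
  C_12 = −[(-0.25)(0.55) − (-0.10)(-0.05)] = 0.1425
  C_13 = (-0.25)(-0.15) − (0.70)(-0.05) = 0.0725
  C_21 = −[(-0.15)(0.55) − (-0.30)(-0.15)] = 0.1275
  C_22 = (0.60)(0.55) − (-0.30)(-0.05) = 0.3150
  C_23 = −[(0.60)(-0.15) − (-0.15)(-0.05)] = 0.0975
  C_31 = (-0.15)(-0.10) − (-0.30)(0.70) = 0.2250
  C_32 = −[(0.60)(-0.10) − (-0.30)(-0.25)] = 0.1350
  C_33 = (0.60)(0.70) − (-0.15)(-0.25) = 0.3825
det(I−A) = Σ_j (I−A)_1j·C_1j = (0.60)(0.3700) + (-0.15)(0.1425) + (-0.30)(0.0725) = 0.178875
adj(I−A) = Cᵀ =
  [ 0.3700   0.1275   0.2250]
  [ 0.1425   0.3150   0.1350]
  [ 0.0725   0.0975   0.3825]
(I − A)⁻¹ = adj(I−A) / det(I−A) ≈
  [   2.0685     0.7128     1.2579]
  [   0.7966     1.7610     0.7547]
  [   0.4053     0.5451     2.1384]
The output multiplier for sector j is the column-j sum of the Leontief inverse (I − A)⁻¹ = adj(I−A) / det(I−A).
Column 2 of adj(I−A): (0.1275, 0.3150, 0.0975); det(I−A) = 0.178875.
m_2 = (0.1275 + 0.3150 + 0.0975) / 0.178875 = 0.54 / 0.178875 ≈ 3.019.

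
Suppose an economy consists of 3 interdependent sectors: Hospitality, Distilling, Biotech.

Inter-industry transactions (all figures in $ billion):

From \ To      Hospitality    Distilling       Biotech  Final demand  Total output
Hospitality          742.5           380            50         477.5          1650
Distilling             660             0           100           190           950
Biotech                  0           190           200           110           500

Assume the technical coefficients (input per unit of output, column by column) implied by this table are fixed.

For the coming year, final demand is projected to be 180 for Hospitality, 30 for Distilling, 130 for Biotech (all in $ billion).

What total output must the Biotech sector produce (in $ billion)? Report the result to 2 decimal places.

Technical coefficients a_ij = z_ij / X_j:
  a_HH = 742.5/1650 = 0.45, a_DH = 660/1650 = 0.40, a_BH = 0/1650 = 0.00
  a_HD = 380/950 = 0.40, a_DD = 0/950 = 0.00, a_BD = 190/950 = 0.20
  a_HB = 50/500 = 0.10, a_DB = 100/500 = 0.20, a_BB = 200/500 = 0.40
I − A =
  [   0.55    -0.40    -0.10]
  [  -0.40     1.00    -0.20]
  [   0.00    -0.20     0.60]
Cofactors of I−A, C_ij = (−1)^(i+j)·(minor ij) (rows/columns in the sector order above):
  C_11 = (1.00)(0.60) − (-0.20)(-0.20) = 0.5600
  C_12 = −[(-0.40)(0.60) − (-0.20)(0.00)] = 0.2400
  C_13 = (-0.40)(-0.20) − (1.00)(0.00) = 0.0800
  C_21 = −[(-0.40)(0.60) − (-0.10)(-0.20)] = 0.2600
  C_22 = (0.55)(0.60) − (-0.10)(0.00) = 0.3300
  C_23 = −[(0.55)(-0.20) − (-0.40)(0.00)] = 0.1100
  C_31 = (-0.40)(-0.20) − (-0.10)(1.00) = 0.1800
  C_32 = −[(0.55)(-0.20) − (-0.10)(-0.40)] = 0.1500
  C_33 = (0.55)(1.00) − (-0.40)(-0.40) = 0.3900
det(I−A) = Σ_j (I−A)_1j·C_1j = (0.55)(0.5600) + (-0.40)(0.2400) + (-0.10)(0.0800) = 0.2040
adj(I−A) = Cᵀ =
  [ 0.5600   0.2600   0.1800]
  [ 0.2400   0.3300   0.1500]
  [ 0.0800   0.1100   0.3900]
(I − A)⁻¹ = adj(I−A) / det(I−A) ≈
  [   2.7451     1.2745     0.8824]
  [   1.1765     1.6176     0.7353]
  [   0.3922     0.5392     1.9118]
x = (I − A)⁻¹ d = adj(I−A)·d / det(I−A), with det(I−A) = 0.2040:
  x_H = (0.5600·180 + 0.2600·30 + 0.1800·130) / 0.2040 = 132.00 / 0.2040 ≈ 647.06
  x_D = (0.2400·180 + 0.3300·30 + 0.1500·130) / 0.2040 = 72.60 / 0.2040 ≈ 355.88
  x_B = (0.0800·180 + 0.1100·30 + 0.3900·130) / 0.2040 = 68.40 / 0.2040 ≈ 335.29

x_B = 335.29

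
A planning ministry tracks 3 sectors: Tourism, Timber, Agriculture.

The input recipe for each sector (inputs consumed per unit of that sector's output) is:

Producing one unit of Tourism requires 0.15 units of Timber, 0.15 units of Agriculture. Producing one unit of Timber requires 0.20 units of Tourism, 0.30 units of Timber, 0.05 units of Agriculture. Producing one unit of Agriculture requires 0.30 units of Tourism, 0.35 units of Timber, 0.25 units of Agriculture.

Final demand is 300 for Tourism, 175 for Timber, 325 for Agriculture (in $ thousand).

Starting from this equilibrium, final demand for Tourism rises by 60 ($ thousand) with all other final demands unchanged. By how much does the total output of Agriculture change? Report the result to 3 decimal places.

Δx_3 = 15.315

I − A =
  [   1.00    -0.20    -0.30]
  [  -0.15     0.70    -0.35]
  [  -0.15    -0.05     0.75]
Cofactors of I−A, C_ij = (−1)^(i+j)·(minor ij) (rows/columns in the sector order above):
  C_11 = (0.70)(0.75) − (-0.35)(-0.05) = 0.5075
  C_12 = −[(-0.15)(0.75) − (-0.35)(-0.15)] = 0.1650
  C_13 = (-0.15)(-0.05) − (0.70)(-0.15) = 0.1125
  C_21 = −[(-0.20)(0.75) − (-0.30)(-0.05)] = 0.1650
  C_22 = (1.00)(0.75) − (-0.30)(-0.15) = 0.7050
  C_23 = −[(1.00)(-0.05) − (-0.20)(-0.15)] = 0.0800
  C_31 = (-0.20)(-0.35) − (-0.30)(0.70) = 0.2800
  C_32 = −[(1.00)(-0.35) − (-0.30)(-0.15)] = 0.3950
  C_33 = (1.00)(0.70) − (-0.20)(-0.15) = 0.6700
det(I−A) = Σ_j (I−A)_1j·C_1j = (1.00)(0.5075) + (-0.20)(0.1650) + (-0.30)(0.1125) = 0.44075
adj(I−A) = Cᵀ =
  [ 0.5075   0.1650   0.2800]
  [ 0.1650   0.7050   0.3950]
  [ 0.1125   0.0800   0.6700]
(I − A)⁻¹ = adj(I−A) / det(I−A) ≈
  [   1.1514     0.3744     0.6353]
  [   0.3744     1.5995     0.8962]
  [   0.2552     0.1815     1.5201]
Δx = (I − A)⁻¹ Δd with Δd having +60 in the Tourism component and 0 elsewhere.
So Δx_3 = L_31 · (+60), where L_31 = adj(I−A)_31 / det(I−A) = 0.1125 / 0.44075.
Δx_3 = 0.1125 × (+60) / 0.44075 = 6.75 / 0.44075 ≈ 15.315.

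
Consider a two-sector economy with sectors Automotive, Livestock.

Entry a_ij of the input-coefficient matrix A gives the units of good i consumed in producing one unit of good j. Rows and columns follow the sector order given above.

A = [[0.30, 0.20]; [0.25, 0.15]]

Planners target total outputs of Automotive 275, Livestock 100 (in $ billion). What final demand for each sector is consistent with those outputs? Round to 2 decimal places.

d_A = 172.50, d_L = 16.25

I − A =
  [   0.70    -0.20]
  [  -0.25     0.85]
d = (I − A) x:
  d_A = (+0.70)·275 + (-0.20)·100 = 172.50
  d_L = (-0.25)·275 + (+0.85)·100 = 16.25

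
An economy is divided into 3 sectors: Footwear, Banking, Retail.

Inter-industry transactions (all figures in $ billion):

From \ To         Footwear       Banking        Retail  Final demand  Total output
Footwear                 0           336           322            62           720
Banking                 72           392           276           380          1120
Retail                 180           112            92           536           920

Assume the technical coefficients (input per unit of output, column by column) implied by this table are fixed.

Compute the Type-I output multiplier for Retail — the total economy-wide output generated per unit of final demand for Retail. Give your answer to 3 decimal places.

Technical coefficients a_ij = z_ij / X_j:
  a_FF = 0/720 = 0.00, a_BF = 72/720 = 0.10, a_RF = 180/720 = 0.25
  a_FB = 336/1120 = 0.30, a_BB = 392/1120 = 0.35, a_RB = 112/1120 = 0.10
  a_FR = 322/920 = 0.35, a_BR = 276/920 = 0.30, a_RR = 92/920 = 0.10
I − A =
  [   1.00    -0.30    -0.35]
  [  -0.10     0.65    -0.30]
  [  -0.25    -0.10     0.90]
Cofactors of I−A, C_ij = (−1)^(i+j)·(minor ij) (rows/columns in the sector order above):
  C_11 = (0.65)(0.90) − (-0.30)(-0.10) = 0.5550
  C_12 = −[(-0.10)(0.90) − (-0.30)(-0.25)] = 0.1650
  C_13 = (-0.10)(-0.10) − (0.65)(-0.25) = 0.1725
  C_21 = −[(-0.30)(0.90) − (-0.35)(-0.10)] = 0.3050
  C_22 = (1.00)(0.90) − (-0.35)(-0.25) = 0.8125
  C_23 = −[(1.00)(-0.10) − (-0.30)(-0.25)] = 0.1750
  C_31 = (-0.30)(-0.30) − (-0.35)(0.65) = 0.3175
  C_32 = −[(1.00)(-0.30) − (-0.35)(-0.10)] = 0.3350
  C_33 = (1.00)(0.65) − (-0.30)(-0.10) = 0.6200
det(I−A) = Σ_j (I−A)_1j·C_1j = (1.00)(0.5550) + (-0.30)(0.1650) + (-0.35)(0.1725) = 0.445125
adj(I−A) = Cᵀ =
  [ 0.5550   0.3050   0.3175]
  [ 0.1650   0.8125   0.3350]
  [ 0.1725   0.1750   0.6200]
(I − A)⁻¹ = adj(I−A) / det(I−A) ≈
  [   1.2468     0.6852     0.7133]
  [   0.3707     1.8253     0.7526]
  [   0.3875     0.3931     1.3929]
The output multiplier for sector j is the column-j sum of the Leontief inverse (I − A)⁻¹ = adj(I−A) / det(I−A).
Column R of adj(I−A): (0.3175, 0.3350, 0.6200); det(I−A) = 0.445125.
m_R = (0.3175 + 0.3350 + 0.6200) / 0.445125 = 1.2725 / 0.445125 ≈ 2.859.

m_R = 2.859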